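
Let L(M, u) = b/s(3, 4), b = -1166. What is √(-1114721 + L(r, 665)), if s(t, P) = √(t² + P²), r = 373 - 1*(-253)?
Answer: 3*I*√3097095/5 ≈ 1055.9*I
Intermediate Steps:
r = 626 (r = 373 + 253 = 626)
s(t, P) = √(P² + t²)
L(M, u) = -1166/5 (L(M, u) = -1166/√(4² + 3²) = -1166/√(16 + 9) = -1166/(√25) = -1166/5)
√(-1114721 + L(r, 665)) = √(-1114721 - 1166/5) = √(-5574771/5) = 3*I*√3097095/5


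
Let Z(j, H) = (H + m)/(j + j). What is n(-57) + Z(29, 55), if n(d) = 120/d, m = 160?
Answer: 1765/1102 ≈ 1.6016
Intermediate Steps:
Z(j, H) = (160 + H)/(2*j) (Z(j, H) = (H + 160)/(j + j) = (160 + H)/((2*j)) = (160 + H)*(1/(2*j)) = (160 + H)/(2*j))
n(-57) + Z(29, 55) = 120/(-57) + (½)*(160 + 55)/29 = 120*(-1/57) + (½)*(1/29)*215 = -40/19 + 215/58 = 1765/1102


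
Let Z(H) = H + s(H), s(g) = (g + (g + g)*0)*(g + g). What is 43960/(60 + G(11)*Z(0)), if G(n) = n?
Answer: 2198/3 ≈ 732.67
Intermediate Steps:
s(g) = 2*g² (s(g) = (g + (2*g)*0)*(2*g) = (g + 0)*(2*g) = g*(2*g) = 2*g²)
Z(H) = H + 2*H²
43960/(60 + G(11)*Z(0)) = 43960/(60 + 11*(0*(1 + 2*0))) = 43960/(60 + 11*(0*(1 + 0))) = 43960/(60 + 11*(0*1)) = 43960/(60 + 11*0) = 43960/(60 + 0) = 43960/60 = 43960*(1/60) = 2198/3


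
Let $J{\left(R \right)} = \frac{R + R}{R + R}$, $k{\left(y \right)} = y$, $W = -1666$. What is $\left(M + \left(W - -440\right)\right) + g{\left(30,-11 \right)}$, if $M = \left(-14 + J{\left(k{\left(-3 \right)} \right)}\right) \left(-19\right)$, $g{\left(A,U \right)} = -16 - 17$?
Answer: $-1012$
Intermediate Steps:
$J{\left(R \right)} = 1$ ($J{\left(R \right)} = \frac{2 R}{2 R} = 2 R \frac{1}{2 R} = 1$)
$g{\left(A,U \right)} = -33$ ($g{\left(A,U \right)} = -16 - 17 = -33$)
$M = 247$ ($M = \left(-14 + 1\right) \left(-19\right) = \left(-13\right) \left(-19\right) = 247$)
$\left(M + \left(W - -440\right)\right) + g{\left(30,-11 \right)} = \left(247 - 1226\right) - 33 = -979 - 33 = -1012$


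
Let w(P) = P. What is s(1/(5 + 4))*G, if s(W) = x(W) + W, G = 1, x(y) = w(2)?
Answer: 19/9 ≈ 2.1111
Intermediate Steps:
x(y) = 2
s(W) = 2 + W
s(1/(5 + 4))*G = (2 + 1/(5 + 4))*1 = (2 + 1/9)*1 = (2 + ⅑)*1 = (19/9)*1 = 19/9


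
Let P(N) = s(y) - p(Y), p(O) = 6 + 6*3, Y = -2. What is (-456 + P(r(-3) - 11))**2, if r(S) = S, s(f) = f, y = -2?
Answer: 232324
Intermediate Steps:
p(O) = 24 (p(O) = 6 + 18 = 24)
P(N) = -26 (P(N) = -2 - 1*24 = -2 - 24 = -26)
(-456 + P(r(-3) - 11))**2 = (-456 - 26)**2 = (-482)**2 = 232324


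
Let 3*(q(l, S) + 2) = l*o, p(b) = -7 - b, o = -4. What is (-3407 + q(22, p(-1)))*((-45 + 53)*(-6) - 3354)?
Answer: 11697210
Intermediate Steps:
q(l, S) = -2 - 4*l/3 (q(l, S) = -2 + (l*(-4))/3 = -2 + (-4*l)/3 = -2 - 4*l/3)
(-3407 + q(22, p(-1)))*((-45 + 53)*(-6) - 3354) = (-3407 + (-2 - 4/3*22))*((-45 + 53)*(-6) - 3354) = (-3407 + (-2 - 88/3))*(8*(-6) - 3354) = (-3407 - 94/3)*(-48 - 3354) = -10315/3*(-3402) = 11697210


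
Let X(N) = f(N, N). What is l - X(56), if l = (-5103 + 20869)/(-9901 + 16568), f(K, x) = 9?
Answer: -44237/6667 ≈ -6.6352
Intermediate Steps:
X(N) = 9
l = 15766/6667 ≈ 2.3648
l - X(56) = 15766/6667 - 1*9 = 15766/6667 - 9 = -44237/6667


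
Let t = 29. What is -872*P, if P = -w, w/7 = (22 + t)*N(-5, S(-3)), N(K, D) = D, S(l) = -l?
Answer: 933912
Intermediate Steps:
w = 1071 (w = 7*((22 + 29)*(-1*(-3))) = 7*(51*3) = 7*153 = 1071)
P = -1071 (P = -1*1071 = -1071)
-872*P = -872*(-1071) = 933912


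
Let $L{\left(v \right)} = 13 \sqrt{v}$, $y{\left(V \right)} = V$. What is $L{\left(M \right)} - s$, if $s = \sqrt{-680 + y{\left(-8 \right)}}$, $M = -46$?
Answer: $i \left(- 4 \sqrt{43} + 13 \sqrt{46}\right) \approx 61.941 i$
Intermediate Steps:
$s = 4 i \sqrt{43}$ ($s = \sqrt{-680 - 8} = \sqrt{-688} = 4 i \sqrt{43} \approx 26.23 i$)
$L{\left(M \right)} - s = 13 \sqrt{-46} - 4 i \sqrt{43} = 13 i \sqrt{46} - 4 i \sqrt{43} = - 4 i \sqrt{43} + 13 i \sqrt{46}$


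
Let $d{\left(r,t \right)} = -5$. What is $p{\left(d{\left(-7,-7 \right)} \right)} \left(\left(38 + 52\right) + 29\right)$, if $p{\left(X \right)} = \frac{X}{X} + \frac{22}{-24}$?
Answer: $\frac{119}{12} \approx 9.9167$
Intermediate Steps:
$p{\left(X \right)} = \frac{1}{12}$ ($p{\left(X \right)} = 1 + 22 \left(- \frac{1}{24}\right) = 1 - \frac{11}{12} = \frac{1}{12}$)
$p{\left(d{\left(-7,-7 \right)} \right)} \left(\left(38 + 52\right) + 29\right) = \frac{\left(38 + 52\right) + 29}{12} = \frac{90 + 29}{12} = \frac{1}{12} \cdot 119 = \frac{119}{12}$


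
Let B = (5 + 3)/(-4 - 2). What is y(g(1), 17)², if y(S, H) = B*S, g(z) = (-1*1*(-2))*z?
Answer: 64/9 ≈ 7.1111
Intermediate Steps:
g(z) = 2*z (g(z) = (-1*(-2))*z = 2*z)
B = -4/3 (B = 8/(-6) = 8*(-⅙) = -4/3 ≈ -1.3333)
y(S, H) = -4*S/3
y(g(1), 17)² = (-8/3)² = 64/9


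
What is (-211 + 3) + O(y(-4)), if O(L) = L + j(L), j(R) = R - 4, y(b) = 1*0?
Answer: -212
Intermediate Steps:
y(b) = 0
j(R) = -4 + R
O(L) = -4 + 2*L (O(L) = L + (-4 + L) = -4 + 2*L)
(-211 + 3) + O(y(-4)) = (-211 + 3) + (-4 + 2*0) = -208 + (-4 + 0) = -208 - 4 = -212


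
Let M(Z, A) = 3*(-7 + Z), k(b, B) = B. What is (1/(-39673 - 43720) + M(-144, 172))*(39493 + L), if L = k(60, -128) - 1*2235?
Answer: -1402661123900/83393 ≈ -1.6820e+7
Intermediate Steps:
M(Z, A) = -21 + 3*Z
L = -2363 (L = -128 - 1*2235 = -128 - 2235 = -2363)
(1/(-39673 - 43720) + M(-144, 172))*(39493 + L) = (1/(-39673 - 43720) + (-21 + 3*(-144)))*(39493 - 2363) = (1/(-83393) + (-21 - 432))*37130 = (-1/83393 - 453)*37130 = -37777030/83393*37130 = -1402661123900/83393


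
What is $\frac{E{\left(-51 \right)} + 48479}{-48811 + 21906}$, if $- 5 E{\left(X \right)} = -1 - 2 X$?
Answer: $- \frac{242294}{134525} \approx -1.8011$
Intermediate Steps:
$E{\left(X \right)} = \frac{1}{5} + \frac{2 X}{5}$ ($E{\left(X \right)} = - \frac{-1 - 2 X}{5} = \frac{1}{5} + \frac{2 X}{5}$)
$\frac{E{\left(-51 \right)} + 48479}{-48811 + 21906} = \frac{\left(\frac{1}{5} + \frac{2}{5} \left(-51\right)\right) + 48479}{-48811 + 21906} = \frac{\left(\frac{1}{5} - \frac{102}{5}\right) + 48479}{-26905} = \left(- \frac{101}{5} + 48479\right) \left(- \frac{1}{26905}\right) = \frac{242294}{5} \left(- \frac{1}{26905}\right) = - \frac{242294}{134525}$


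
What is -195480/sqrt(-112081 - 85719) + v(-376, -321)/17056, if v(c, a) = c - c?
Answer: 9774*I*sqrt(1978)/989 ≈ 439.53*I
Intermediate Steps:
v(c, a) = 0
-195480/sqrt(-112081 - 85719) + v(-376, -321)/17056 = -195480/sqrt(-112081 - 85719) + 0/17056 = -195480*(-I*sqrt(1978)/19780) + 0*(1/17056) = -195480*(-I*sqrt(1978)/19780) + 0 = -(-9774)*I*sqrt(1978)/989 + 0 = 9774*I*sqrt(1978)/989 + 0 = 9774*I*sqrt(1978)/989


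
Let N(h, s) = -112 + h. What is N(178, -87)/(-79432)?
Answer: -33/39716 ≈ -0.00083090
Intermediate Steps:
N(178, -87)/(-79432) = (-112 + 178)/(-79432) = 66*(-1/79432) = -33/39716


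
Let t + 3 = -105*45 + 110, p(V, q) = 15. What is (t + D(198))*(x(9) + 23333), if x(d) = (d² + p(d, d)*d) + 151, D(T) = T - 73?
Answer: -106484100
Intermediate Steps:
D(T) = -73 + T
x(d) = 151 + d² + 15*d (x(d) = (d² + 15*d) + 151 = 151 + d² + 15*d)
t = -4618 (t = -3 + (-105*45 + 110) = -3 + (-4725 + 110) = -3 - 4615 = -4618)
(t + D(198))*(x(9) + 23333) = (-4618 + (-73 + 198))*((151 + 9² + 15*9) + 23333) = (-4618 + 125)*((151 + 81 + 135) + 23333) = -4493*(367 + 23333) = -4493*23700 = -106484100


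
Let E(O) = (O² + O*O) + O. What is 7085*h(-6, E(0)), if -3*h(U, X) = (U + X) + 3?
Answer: 7085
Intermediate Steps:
E(O) = O + 2*O² (E(O) = (O² + O²) + O = 2*O² + O = O + 2*O²)
h(U, X) = -1 - U/3 - X/3 (h(U, X) = -((U + X) + 3)/3 = -(3 + U + X)/3 = -1 - U/3 - X/3)
7085*h(-6, E(0)) = 7085*(-1 - ⅓*(-6) - 0*(1 + 2*0)) = 7085*(-1 + 2 - 0*(1 + 0)) = 7085*(-1 + 2 - 0) = 7085*(-1 + 2 - ⅓*0) = 7085*(-1 + 2 + 0) = 7085*1 = 7085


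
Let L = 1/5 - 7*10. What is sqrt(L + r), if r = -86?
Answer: I*sqrt(3895)/5 ≈ 12.482*I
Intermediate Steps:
L = -349/5 (L = 1/5 - 70 = -349/5 ≈ -69.800)
sqrt(L + r) = sqrt(-349/5 - 86) = sqrt(-779/5) = I*sqrt(3895)/5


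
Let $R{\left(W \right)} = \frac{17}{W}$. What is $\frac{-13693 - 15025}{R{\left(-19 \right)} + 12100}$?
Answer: $- \frac{545642}{229883} \approx -2.3736$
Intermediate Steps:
$\frac{-13693 - 15025}{R{\left(-19 \right)} + 12100} = \frac{-13693 - 15025}{\frac{17}{-19} + 12100} = - \frac{28718}{17 \left(- \frac{1}{19}\right) + 12100} = - \frac{28718}{- \frac{17}{19} + 12100} = - \frac{28718}{\frac{229883}{19}} = \left(-28718\right) \frac{19}{229883} = - \frac{545642}{229883}$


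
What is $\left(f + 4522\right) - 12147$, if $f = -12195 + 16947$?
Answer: $-2873$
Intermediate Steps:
$f = 4752$
$\left(f + 4522\right) - 12147 = \left(4752 + 4522\right) - 12147 = 9274 - 12147 = -2873$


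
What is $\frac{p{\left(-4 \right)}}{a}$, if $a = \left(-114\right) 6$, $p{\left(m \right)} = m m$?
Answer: $- \frac{4}{171} \approx -0.023392$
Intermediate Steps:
$p{\left(m \right)} = m^{2}$
$a = -684$
$\frac{p{\left(-4 \right)}}{a} = \frac{\left(-4\right)^{2}}{-684} = 16 \left(- \frac{1}{684}\right) = - \frac{4}{171}$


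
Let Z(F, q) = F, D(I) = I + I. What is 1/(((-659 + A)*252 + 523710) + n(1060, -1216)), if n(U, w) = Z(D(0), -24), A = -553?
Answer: 1/218286 ≈ 4.5811e-6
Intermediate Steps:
D(I) = 2*I
n(U, w) = 0 (n(U, w) = 2*0 = 0)
1/(((-659 + A)*252 + 523710) + n(1060, -1216)) = 1/(((-659 - 553)*252 + 523710) + 0) = 1/((-1212*252 + 523710) + 0) = 1/((-305424 + 523710) + 0) = 1/(218286 + 0) = 1/218286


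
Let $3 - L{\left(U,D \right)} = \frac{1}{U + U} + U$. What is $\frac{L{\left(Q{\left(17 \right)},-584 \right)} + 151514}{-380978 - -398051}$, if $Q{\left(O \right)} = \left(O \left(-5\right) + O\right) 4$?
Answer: $\frac{82573217}{9287712} \approx 8.8906$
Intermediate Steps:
$Q{\left(O \right)} = - 16 O$ ($Q{\left(O \right)} = \left(- 5 O + O\right) 4 = - 4 O 4 = - 16 O$)
$L{\left(U,D \right)} = 3 - U - \frac{1}{2 U}$ ($L{\left(U,D \right)} = 3 - \left(\frac{1}{U + U} + U\right) = 3 - \left(\frac{1}{2 U} + U\right) = 3 - \left(U + \frac{1}{2 U}\right) = 3 - U - \frac{1}{2 U}$)
$\frac{L{\left(Q{\left(17 \right)},-584 \right)} + 151514}{-380978 - -398051} = \frac{\left(3 - \left(-16\right) 17 - \frac{1}{2 \left(\left(-16\right) 17\right)}\right) + 151514}{-380978 - -398051} = \frac{\left(3 - -272 - \frac{1}{2 \left(-272\right)}\right) + 151514}{-380978 + 398051} = \frac{\left(3 + 272 - - \frac{1}{544}\right) + 151514}{17073} = \left(\left(3 + 272 + \frac{1}{544}\right) + 151514\right) \frac{1}{17073} = \left(\frac{149601}{544} + 151514\right) \frac{1}{17073} = \frac{82573217}{544} \cdot \frac{1}{17073} = \frac{82573217}{9287712}$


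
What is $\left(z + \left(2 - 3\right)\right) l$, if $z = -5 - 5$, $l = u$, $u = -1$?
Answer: $11$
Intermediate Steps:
$l = -1$
$z = -10$ ($z = -5 - 5 = -10$)
$\left(z + \left(2 - 3\right)\right) l = \left(-10 + \left(2 - 3\right)\right) \left(-1\right) = \left(-10 - 1\right) \left(-1\right) = \left(-11\right) \left(-1\right) = 11$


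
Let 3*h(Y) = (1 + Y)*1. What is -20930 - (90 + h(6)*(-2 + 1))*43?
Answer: -74099/3 ≈ -24700.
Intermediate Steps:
h(Y) = ⅓ + Y/3 (h(Y) = ((1 + Y)*1)/3 = (1 + Y)/3 = ⅓ + Y/3)
-20930 - (90 + h(6)*(-2 + 1))*43 = -20930 - (90 + (⅓ + (⅓)*6)*(-2 + 1))*43 = -20930 - (90 + (⅓ + 2)*(-1))*43 = -20930 - (90 + (7/3)*(-1))*43 = -20930 - (90 - 7/3)*43 = -20930 - 263*43/3 = -20930 - 1*11309/3 = -20930 - 11309/3 = -74099/3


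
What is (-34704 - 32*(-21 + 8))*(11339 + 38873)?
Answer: -1721669056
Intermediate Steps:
(-34704 - 32*(-21 + 8))*(11339 + 38873) = (-34704 - 32*(-13))*50212 = (-34704 + 416)*50212 = -34288*50212 = -1721669056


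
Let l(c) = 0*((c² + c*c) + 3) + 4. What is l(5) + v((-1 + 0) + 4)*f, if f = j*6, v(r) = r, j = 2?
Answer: 40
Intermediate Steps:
l(c) = 4 (l(c) = 0*((c² + c²) + 3) + 4 = 0*(2*c² + 3) + 4 = 0*(3 + 2*c²) + 4 = 0 + 4 = 4)
f = 12 (f = 2*6 = 12)
l(5) + v((-1 + 0) + 4)*f = 4 + ((-1 + 0) + 4)*12 = 4 + (-1 + 4)*12 = 4 + 3*12 = 4 + 36 = 40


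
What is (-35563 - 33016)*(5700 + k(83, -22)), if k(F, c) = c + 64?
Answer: -393780618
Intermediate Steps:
k(F, c) = 64 + c
(-35563 - 33016)*(5700 + k(83, -22)) = (-35563 - 33016)*(5700 + (64 - 22)) = -68579*(5700 + 42) = -68579*5742 = -393780618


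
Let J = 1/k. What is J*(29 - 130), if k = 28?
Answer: -101/28 ≈ -3.6071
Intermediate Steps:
J = 1/28 ≈ 0.035714
J*(29 - 130) = (29 - 130)/28 = (1/28)*(-101) = -101/28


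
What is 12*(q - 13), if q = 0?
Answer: -156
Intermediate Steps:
12*(q - 13) = 12*(0 - 13) = 12*(-13) = -156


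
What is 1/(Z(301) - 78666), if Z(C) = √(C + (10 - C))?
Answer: -39333/3094169773 - √10/6188339546 ≈ -1.2712e-5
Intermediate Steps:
Z(C) = √10
1/(Z(301) - 78666) = 1/(√10 - 78666) = 1/(-78666 + √10)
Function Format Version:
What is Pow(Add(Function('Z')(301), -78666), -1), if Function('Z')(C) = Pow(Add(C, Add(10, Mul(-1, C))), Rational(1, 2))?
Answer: Add(Rational(-39333, 3094169773), Mul(Rational(-1, 6188339546), Pow(10, Rational(1, 2)))) ≈ -1.2712e-5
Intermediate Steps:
Function('Z')(C) = Pow(10, Rational(1, 2))
Pow(Add(Function('Z')(301), -78666), -1) = Pow(Add(Pow(10, Rational(1, 2)), -78666), -1) = Pow(Add(-78666, Pow(10, Rational(1, 2))), -1)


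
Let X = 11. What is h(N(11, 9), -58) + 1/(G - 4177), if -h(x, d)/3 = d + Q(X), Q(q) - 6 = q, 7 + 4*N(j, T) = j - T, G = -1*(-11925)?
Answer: 953005/7748 ≈ 123.00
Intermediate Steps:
G = 11925
N(j, T) = -7/4 - T/4 + j/4 (N(j, T) = -7/4 + (j - T)/4 = -7/4 + (-T/4 + j/4) = -7/4 - T/4 + j/4)
Q(q) = 6 + q
h(x, d) = -51 - 3*d (h(x, d) = -3*(d + (6 + 11)) = -3*(d + 17) = -3*(17 + d) = -51 - 3*d)
h(N(11, 9), -58) + 1/(G - 4177) = (-51 - 3*(-58)) + 1/(11925 - 4177) = (-51 + 174) + 1/7748 = 123 + 1/7748 = 953005/7748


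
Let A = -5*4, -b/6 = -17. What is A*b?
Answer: -2040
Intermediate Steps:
b = 102 (b = -6*(-17) = 102)
A = -20
A*b = -20*102 = -2040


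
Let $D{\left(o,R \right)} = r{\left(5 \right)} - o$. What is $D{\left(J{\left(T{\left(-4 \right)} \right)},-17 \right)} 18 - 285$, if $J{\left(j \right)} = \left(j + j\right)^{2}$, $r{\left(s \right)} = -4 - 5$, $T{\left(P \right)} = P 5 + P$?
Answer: $-41919$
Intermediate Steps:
$T{\left(P \right)} = 6 P$ ($T{\left(P \right)} = 5 P + P = 6 P$)
$r{\left(s \right)} = -9$ ($r{\left(s \right)} = -4 - 5 = -9$)
$J{\left(j \right)} = 4 j^{2}$ ($J{\left(j \right)} = \left(2 j\right)^{2} = 4 j^{2}$)
$D{\left(o,R \right)} = -9 - o$
$D{\left(J{\left(T{\left(-4 \right)} \right)},-17 \right)} 18 - 285 = \left(-9 - 4 \left(6 \left(-4\right)\right)^{2}\right) 18 - 285 = \left(-9 - 4 \left(-24\right)^{2}\right) 18 - 285 = \left(-9 - 4 \cdot 576\right) 18 - 285 = \left(-9 - 2304\right) 18 - 285 = \left(-2313\right) 18 - 285 = -41634 - 285 = -41919$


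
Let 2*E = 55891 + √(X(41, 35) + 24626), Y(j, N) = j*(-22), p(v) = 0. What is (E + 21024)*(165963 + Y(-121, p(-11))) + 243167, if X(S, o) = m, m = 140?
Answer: 16515450209/2 + 168625*√24766/2 ≈ 8.2710e+9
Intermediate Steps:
X(S, o) = 140
Y(j, N) = -22*j
E = 55891/2 + √24766/2 (E = (55891 + √(140 + 24626))/2 = (55891 + √24766)/2 = 55891/2 + √24766/2 ≈ 28024.)
(E + 21024)*(165963 + Y(-121, p(-11))) + 243167 = ((55891/2 + √24766/2) + 21024)*(165963 - 22*(-121)) + 243167 = (97939/2 + √24766/2)*(165963 + 2662) + 243167 = (97939/2 + √24766/2)*168625 + 243167 = (16514963875/2 + 168625*√24766/2) + 243167 = 16515450209/2 + 168625*√24766/2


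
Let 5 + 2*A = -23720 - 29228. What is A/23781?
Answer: -17651/15854 ≈ -1.1133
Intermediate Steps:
A = -52953/2 (A = -5/2 + (-23720 - 29228)/2 = -5/2 + (½)*(-52948) = -5/2 - 26474 = -52953/2 ≈ -26477.)
A/23781 = -52953/2/23781 = -52953/2*1/23781 = -17651/15854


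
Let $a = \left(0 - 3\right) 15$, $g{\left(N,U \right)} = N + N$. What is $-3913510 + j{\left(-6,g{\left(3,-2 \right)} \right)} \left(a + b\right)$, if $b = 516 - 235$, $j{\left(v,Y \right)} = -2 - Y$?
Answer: $-3915398$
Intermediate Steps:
$g{\left(N,U \right)} = 2 N$
$a = -45$ ($a = \left(-3\right) 15 = -45$)
$b = 281$ ($b = 516 - 235 = 281$)
$-3913510 + j{\left(-6,g{\left(3,-2 \right)} \right)} \left(a + b\right) = -3913510 + \left(-2 - 2 \cdot 3\right) \left(-45 + 281\right) = -3913510 + \left(-2 - 6\right) 236 = -3913510 - 1888 = -3915398$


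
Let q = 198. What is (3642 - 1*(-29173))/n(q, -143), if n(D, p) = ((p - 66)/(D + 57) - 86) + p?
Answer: -8367825/58604 ≈ -142.79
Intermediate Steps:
n(D, p) = -86 + p + (-66 + p)/(57 + D) (n(D, p) = ((-66 + p)/(57 + D) - 86) + p = (-86 + (-66 + p)/(57 + D)) + p = -86 + p + (-66 + p)/(57 + D))
(3642 - 1*(-29173))/n(q, -143) = (3642 - 1*(-29173))/(((-4968 - 86*198 + 58*(-143) + 198*(-143))/(57 + 198))) = (3642 + 29173)/(((-4968 - 17028 - 8294 - 28314)/255)) = 32815/(((1/255)*(-58604))) = 32815/(-58604/255) = 32815*(-255/58604) = -8367825/58604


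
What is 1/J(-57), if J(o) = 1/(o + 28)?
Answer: -29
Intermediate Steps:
J(o) = 1/(28 + o)
1/J(-57) = 1/(1/(28 - 57)) = 1/(1/(-29)) = 1/(-1/29) = -29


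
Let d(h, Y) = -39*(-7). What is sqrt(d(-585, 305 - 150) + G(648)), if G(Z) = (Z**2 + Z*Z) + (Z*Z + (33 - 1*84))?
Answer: sqrt(1259934) ≈ 1122.5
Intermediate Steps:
G(Z) = -51 + 3*Z**2 (G(Z) = (Z**2 + Z**2) + (Z**2 + (33 - 84)) = 2*Z**2 + (Z**2 - 51) = 2*Z**2 + (-51 + Z**2) = -51 + 3*Z**2)
d(h, Y) = 273
sqrt(d(-585, 305 - 150) + G(648)) = sqrt(273 + (-51 + 3*648**2)) = sqrt(273 + (-51 + 3*419904)) = sqrt(273 + (-51 + 1259712)) = sqrt(273 + 1259661) = sqrt(1259934)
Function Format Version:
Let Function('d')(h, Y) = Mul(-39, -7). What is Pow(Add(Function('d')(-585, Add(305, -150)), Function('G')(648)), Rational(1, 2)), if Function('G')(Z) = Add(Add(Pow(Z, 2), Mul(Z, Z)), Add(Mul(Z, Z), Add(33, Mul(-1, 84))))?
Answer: Pow(1259934, Rational(1, 2)) ≈ 1122.5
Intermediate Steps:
Function('G')(Z) = Add(-51, Mul(3, Pow(Z, 2))) (Function('G')(Z) = Add(Add(Pow(Z, 2), Pow(Z, 2)), Add(Pow(Z, 2), Add(33, -84))) = Add(Mul(2, Pow(Z, 2)), Add(Pow(Z, 2), -51)) = Add(Mul(2, Pow(Z, 2)), Add(-51, Pow(Z, 2))) = Add(-51, Mul(3, Pow(Z, 2))))
Function('d')(h, Y) = 273
Pow(Add(Function('d')(-585, Add(305, -150)), Function('G')(648)), Rational(1, 2)) = Pow(Add(273, Add(-51, Mul(3, Pow(648, 2)))), Rational(1, 2)) = Pow(Add(273, Add(-51, Mul(3, 419904))), Rational(1, 2)) = Pow(Add(273, Add(-51, 1259712)), Rational(1, 2)) = Pow(Add(273, 1259661), Rational(1, 2)) = Pow(1259934, Rational(1, 2))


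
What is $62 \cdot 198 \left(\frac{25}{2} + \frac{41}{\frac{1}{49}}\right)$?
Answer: $24815934$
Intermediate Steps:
$62 \cdot 198 \left(\frac{25}{2} + \frac{41}{\frac{1}{49}}\right) = 12276 \left(25 \cdot \frac{1}{2} + 41 \frac{1}{\frac{1}{49}}\right) = 12276 \left(\frac{25}{2} + 41 \cdot 49\right) = 12276 \left(\frac{25}{2} + 2009\right) = 12276 \cdot \frac{4043}{2} = 24815934$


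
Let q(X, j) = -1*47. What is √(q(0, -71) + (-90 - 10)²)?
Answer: √9953 ≈ 99.765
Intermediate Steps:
q(X, j) = -47
√(q(0, -71) + (-90 - 10)²) = √(-47 + (-90 - 10)²) = √(-47 + (-100)²) = √(-47 + 10000) = √9953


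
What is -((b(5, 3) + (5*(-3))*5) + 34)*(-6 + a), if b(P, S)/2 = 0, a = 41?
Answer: 1435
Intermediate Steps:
b(P, S) = 0 (b(P, S) = 2*0 = 0)
-((b(5, 3) + (5*(-3))*5) + 34)*(-6 + a) = -((0 + (5*(-3))*5) + 34)*(-6 + 41) = -((0 - 15*5) + 34)*35 = -((0 - 75) + 34)*35 = -(-75 + 34)*35 = -(-41)*35 = -1*(-1435) = 1435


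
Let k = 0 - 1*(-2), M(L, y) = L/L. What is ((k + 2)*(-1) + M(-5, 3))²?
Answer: 9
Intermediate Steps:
M(L, y) = 1
k = 2 (k = 0 + 2 = 2)
((k + 2)*(-1) + M(-5, 3))² = ((2 + 2)*(-1) + 1)² = (4*(-1) + 1)² = (-4 + 1)² = (-3)² = 9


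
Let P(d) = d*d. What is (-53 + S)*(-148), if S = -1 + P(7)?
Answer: 740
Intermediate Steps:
P(d) = d²
S = 48 (S = -1 + 7² = -1 + 49 = 48)
(-53 + S)*(-148) = (-53 + 48)*(-148) = -5*(-148) = 740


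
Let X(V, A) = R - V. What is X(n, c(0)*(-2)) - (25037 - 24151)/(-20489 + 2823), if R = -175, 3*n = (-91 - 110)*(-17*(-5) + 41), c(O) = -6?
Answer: 73022854/8833 ≈ 8267.0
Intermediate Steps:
n = -8442 (n = ((-91 - 110)*(-17*(-5) + 41))/3 = (-201*(85 + 41))/3 = (-201*126)/3 = (⅓)*(-25326) = -8442)
X(V, A) = -175 - V
X(n, c(0)*(-2)) - (25037 - 24151)/(-20489 + 2823) = (-175 - 1*(-8442)) - (25037 - 24151)/(-20489 + 2823) = (-175 + 8442) - 886/(-17666) = 8267 - 886*(-1)/17666 = 8267 - 1*(-443/8833) = 8267 + 443/8833 = 73022854/8833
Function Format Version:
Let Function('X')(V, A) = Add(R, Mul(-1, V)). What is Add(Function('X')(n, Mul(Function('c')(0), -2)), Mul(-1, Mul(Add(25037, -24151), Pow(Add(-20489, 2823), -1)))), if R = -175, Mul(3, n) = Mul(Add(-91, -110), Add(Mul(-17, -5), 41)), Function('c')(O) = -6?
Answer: Rational(73022854, 8833) ≈ 8267.0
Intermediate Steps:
n = -8442 (n = Mul(Rational(1, 3), Mul(Add(-91, -110), Add(Mul(-17, -5), 41))) = Mul(Rational(1, 3), Mul(-201, Add(85, 41))) = Mul(Rational(1, 3), Mul(-201, 126)) = Mul(Rational(1, 3), -25326) = -8442)
Function('X')(V, A) = Add(-175, Mul(-1, V))
Add(Function('X')(n, Mul(Function('c')(0), -2)), Mul(-1, Mul(Add(25037, -24151), Pow(Add(-20489, 2823), -1)))) = Add(Add(-175, Mul(-1, -8442)), Mul(-1, Mul(Add(25037, -24151), Pow(Add(-20489, 2823), -1)))) = Add(Add(-175, 8442), Mul(-1, Mul(886, Pow(-17666, -1)))) = Add(8267, Mul(-1, Mul(886, Rational(-1, 17666)))) = Add(8267, Mul(-1, Rational(-443, 8833))) = Add(8267, Rational(443, 8833)) = Rational(73022854, 8833)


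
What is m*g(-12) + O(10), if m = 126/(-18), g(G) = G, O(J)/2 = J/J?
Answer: 86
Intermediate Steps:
O(J) = 2 (O(J) = 2*(J/J) = 2*1 = 2)
m = -7 (m = 126*(-1/18) = -7)
m*g(-12) + O(10) = -7*(-12) + 2 = 84 + 2 = 86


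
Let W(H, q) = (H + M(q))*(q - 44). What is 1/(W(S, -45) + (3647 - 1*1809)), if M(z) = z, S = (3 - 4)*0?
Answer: 1/5843 ≈ 0.00017114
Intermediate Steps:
S = 0 (S = -1*0 = 0)
W(H, q) = (-44 + q)*(H + q) (W(H, q) = (H + q)*(q - 44) = (H + q)*(-44 + q) = (-44 + q)*(H + q))
1/(W(S, -45) + (3647 - 1*1809)) = 1/(((-45)**2 - 44*0 - 44*(-45) + 0*(-45)) + (3647 - 1*1809)) = 1/((2025 + 0 + 1980 + 0) + (3647 - 1809)) = 1/(4005 + 1838) = 1/5843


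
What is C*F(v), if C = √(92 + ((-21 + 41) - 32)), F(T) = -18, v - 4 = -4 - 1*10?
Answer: -72*√5 ≈ -161.00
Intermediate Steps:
v = -10 (v = 4 + (-4 - 1*10) = 4 + (-4 - 10) = 4 - 14 = -10)
C = 4*√5 (C = √(92 + (20 - 32)) = √(92 - 12) = √80 = 4*√5 ≈ 8.9443)
C*F(v) = (4*√5)*(-18) = -72*√5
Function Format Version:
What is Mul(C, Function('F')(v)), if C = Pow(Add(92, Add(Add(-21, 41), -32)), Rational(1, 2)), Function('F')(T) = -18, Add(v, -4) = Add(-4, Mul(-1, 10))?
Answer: Mul(-72, Pow(5, Rational(1, 2))) ≈ -161.00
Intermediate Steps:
v = -10 (v = Add(4, Add(-4, Mul(-1, 10))) = Add(4, Add(-4, -10)) = Add(4, -14) = -10)
C = Mul(4, Pow(5, Rational(1, 2))) (C = Pow(Add(92, Add(20, -32)), Rational(1, 2)) = Pow(Add(92, -12), Rational(1, 2)) = Pow(80, Rational(1, 2)) = Mul(4, Pow(5, Rational(1, 2))) ≈ 8.9443)
Mul(C, Function('F')(v)) = Mul(Mul(4, Pow(5, Rational(1, 2))), -18) = Mul(-72, Pow(5, Rational(1, 2)))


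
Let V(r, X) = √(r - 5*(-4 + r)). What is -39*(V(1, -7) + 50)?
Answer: -2106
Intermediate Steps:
V(r, X) = √(20 - 4*r) (V(r, X) = √(r + (20 - 5*r)) = √(20 - 4*r))
-39*(V(1, -7) + 50) = -39*(2*√(5 - 1*1) + 50) = -39*(2*√(5 - 1) + 50) = -39*(2*√4 + 50) = -39*(2*2 + 50) = -39*(4 + 50) = -39*54 = -2106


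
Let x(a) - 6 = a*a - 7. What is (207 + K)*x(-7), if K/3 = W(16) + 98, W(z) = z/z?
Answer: 24192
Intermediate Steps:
W(z) = 1
K = 297 (K = 3*(1 + 98) = 3*99 = 297)
x(a) = -1 + a² (x(a) = 6 + (a*a - 7) = 6 + (a² - 7) = 6 + (-7 + a²) = -1 + a²)
(207 + K)*x(-7) = (207 + 297)*(-1 + (-7)²) = 504*(-1 + 49) = 504*48 = 24192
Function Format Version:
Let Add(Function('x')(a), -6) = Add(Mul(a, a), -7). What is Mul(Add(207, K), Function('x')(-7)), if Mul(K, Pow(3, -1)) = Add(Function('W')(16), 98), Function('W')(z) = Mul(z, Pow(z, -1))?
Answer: 24192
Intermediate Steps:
Function('W')(z) = 1
K = 297 (K = Mul(3, Add(1, 98)) = Mul(3, 99) = 297)
Function('x')(a) = Add(-1, Pow(a, 2)) (Function('x')(a) = Add(6, Add(Mul(a, a), -7)) = Add(6, Add(Pow(a, 2), -7)) = Add(6, Add(-7, Pow(a, 2))) = Add(-1, Pow(a, 2)))
Mul(Add(207, K), Function('x')(-7)) = Mul(Add(207, 297), Add(-1, Pow(-7, 2))) = Mul(504, Add(-1, 49)) = Mul(504, 48) = 24192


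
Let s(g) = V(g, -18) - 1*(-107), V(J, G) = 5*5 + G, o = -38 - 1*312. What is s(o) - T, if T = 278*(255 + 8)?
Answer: -73000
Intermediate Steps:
o = -350 (o = -38 - 312 = -350)
T = 73114 (T = 278*263 = 73114)
V(J, G) = 25 + G
s(g) = 114 (s(g) = (25 - 18) - 1*(-107) = 7 + 107 = 114)
s(o) - T = 114 - 1*73114 = 114 - 73114 = -73000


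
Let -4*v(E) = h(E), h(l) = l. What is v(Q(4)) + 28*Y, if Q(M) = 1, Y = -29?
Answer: -3249/4 ≈ -812.25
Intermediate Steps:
v(E) = -E/4
v(Q(4)) + 28*Y = -1/4*1 + 28*(-29) = -1/4 - 812 = -3249/4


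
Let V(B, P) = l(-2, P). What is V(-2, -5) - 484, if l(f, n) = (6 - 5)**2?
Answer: -483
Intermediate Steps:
l(f, n) = 1 (l(f, n) = 1**2 = 1)
V(B, P) = 1
V(-2, -5) - 484 = 1 - 484 = -483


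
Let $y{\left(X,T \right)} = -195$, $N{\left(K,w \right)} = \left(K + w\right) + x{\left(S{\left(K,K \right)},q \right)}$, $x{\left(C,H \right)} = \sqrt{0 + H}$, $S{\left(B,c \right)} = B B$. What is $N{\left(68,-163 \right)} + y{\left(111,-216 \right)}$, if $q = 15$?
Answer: $-290 + \sqrt{15} \approx -286.13$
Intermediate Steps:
$S{\left(B,c \right)} = B^{2}$
$x{\left(C,H \right)} = \sqrt{H}$
$N{\left(K,w \right)} = K + w + \sqrt{15}$ ($N{\left(K,w \right)} = \left(K + w\right) + \sqrt{15} = K + w + \sqrt{15}$)
$N{\left(68,-163 \right)} + y{\left(111,-216 \right)} = \left(68 - 163 + \sqrt{15}\right) - 195 = \left(-95 + \sqrt{15}\right) - 195 = -290 + \sqrt{15}$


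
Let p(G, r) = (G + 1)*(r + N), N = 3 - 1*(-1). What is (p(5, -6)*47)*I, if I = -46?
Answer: 25944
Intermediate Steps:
N = 4 (N = 3 + 1 = 4)
p(G, r) = (1 + G)*(4 + r) (p(G, r) = (G + 1)*(r + 4) = (1 + G)*(4 + r))
(p(5, -6)*47)*I = ((4 - 6 + 4*5 + 5*(-6))*47)*(-46) = ((4 - 6 + 20 - 30)*47)*(-46) = -12*47*(-46) = -564*(-46) = 25944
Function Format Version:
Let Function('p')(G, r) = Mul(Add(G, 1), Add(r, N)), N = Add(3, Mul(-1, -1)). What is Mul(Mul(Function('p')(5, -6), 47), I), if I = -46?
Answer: 25944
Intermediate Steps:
N = 4 (N = Add(3, 1) = 4)
Function('p')(G, r) = Mul(Add(1, G), Add(4, r)) (Function('p')(G, r) = Mul(Add(G, 1), Add(r, 4)) = Mul(Add(1, G), Add(4, r)))
Mul(Mul(Function('p')(5, -6), 47), I) = Mul(Mul(Add(4, -6, Mul(4, 5), Mul(5, -6)), 47), -46) = Mul(Mul(Add(4, -6, 20, -30), 47), -46) = Mul(Mul(-12, 47), -46) = Mul(-564, -46) = 25944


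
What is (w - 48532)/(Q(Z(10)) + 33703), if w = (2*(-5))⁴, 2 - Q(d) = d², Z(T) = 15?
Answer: -3211/2790 ≈ -1.1509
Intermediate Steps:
Q(d) = 2 - d²
w = 10000 (w = (-10)⁴ = 10000)
(w - 48532)/(Q(Z(10)) + 33703) = (10000 - 48532)/((2 - 1*15²) + 33703) = -38532/((2 - 1*225) + 33703) = -38532/((2 - 225) + 33703) = -38532/(-223 + 33703) = -38532/33480 = -38532*1/33480 = -3211/2790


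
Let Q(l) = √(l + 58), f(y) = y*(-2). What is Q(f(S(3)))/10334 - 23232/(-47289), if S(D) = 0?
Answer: 704/1433 + √58/10334 ≈ 0.49201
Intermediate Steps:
f(y) = -2*y
Q(l) = √(58 + l)
Q(f(S(3)))/10334 - 23232/(-47289) = √(58 - 2*0)/10334 - 23232/(-47289) = √(58 + 0)*(1/10334) - 23232*(-1/47289) = √58*(1/10334) + 704/1433 = √58/10334 + 704/1433 = 704/1433 + √58/10334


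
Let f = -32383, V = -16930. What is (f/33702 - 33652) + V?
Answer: -1704746947/33702 ≈ -50583.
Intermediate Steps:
(f/33702 - 33652) + V = (-32383/33702 - 33652) - 16930 = -1134172087/33702 - 16930 = -1704746947/33702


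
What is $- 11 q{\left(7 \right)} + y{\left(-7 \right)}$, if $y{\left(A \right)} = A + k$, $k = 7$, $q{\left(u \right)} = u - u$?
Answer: $0$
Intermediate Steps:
$q{\left(u \right)} = 0$
$y{\left(A \right)} = 7 + A$ ($y{\left(A \right)} = A + 7 = 7 + A$)
$- 11 q{\left(7 \right)} + y{\left(-7 \right)} = \left(-11\right) 0 + \left(7 - 7\right) = 0 + 0 = 0$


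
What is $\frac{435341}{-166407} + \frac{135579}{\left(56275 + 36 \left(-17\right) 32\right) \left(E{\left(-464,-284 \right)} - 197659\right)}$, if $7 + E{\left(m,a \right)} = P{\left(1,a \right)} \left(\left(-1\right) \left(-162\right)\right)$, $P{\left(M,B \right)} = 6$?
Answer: $- \frac{3141834830032567}{1200942604082478} \approx -2.6161$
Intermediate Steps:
$E{\left(m,a \right)} = 965$ ($E{\left(m,a \right)} = -7 + 6 \left(\left(-1\right) \left(-162\right)\right) = -7 + 6 \cdot 162 = -7 + 972 = 965$)
$\frac{435341}{-166407} + \frac{135579}{\left(56275 + 36 \left(-17\right) 32\right) \left(E{\left(-464,-284 \right)} - 197659\right)} = \frac{435341}{-166407} + \frac{135579}{\left(56275 + 36 \left(-17\right) 32\right) \left(965 - 197659\right)} = 435341 \left(- \frac{1}{166407}\right) + \frac{135579}{\left(56275 - 19584\right) \left(-196694\right)} = - \frac{435341}{166407} + \frac{135579}{\left(56275 - 19584\right) \left(-196694\right)} = - \frac{435341}{166407} + \frac{135579}{36691 \left(-196694\right)} = - \frac{435341}{166407} + \frac{135579}{-7216899554} = - \frac{435341}{166407} + 135579 \left(- \frac{1}{7216899554}\right) = - \frac{435341}{166407} - \frac{135579}{7216899554} = - \frac{3141834830032567}{1200942604082478}$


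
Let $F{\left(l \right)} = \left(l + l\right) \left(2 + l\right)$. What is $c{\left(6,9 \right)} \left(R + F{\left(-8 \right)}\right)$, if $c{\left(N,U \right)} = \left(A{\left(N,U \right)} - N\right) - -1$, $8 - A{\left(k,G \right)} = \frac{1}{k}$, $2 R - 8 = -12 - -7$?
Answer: $\frac{1105}{4} \approx 276.25$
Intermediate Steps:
$R = \frac{3}{2}$ ($R = 4 + \frac{-12 - -7}{2} = 4 + \frac{-12 + 7}{2} = 4 + \frac{1}{2} \left(-5\right) = 4 - \frac{5}{2} = \frac{3}{2} \approx 1.5$)
$F{\left(l \right)} = 2 l \left(2 + l\right)$
$A{\left(k,G \right)} = 8 - \frac{1}{k}$
$c{\left(N,U \right)} = 9 - N - \frac{1}{N}$ ($c{\left(N,U \right)} = \left(\left(8 - \frac{1}{N}\right) - N\right) - -1 = \left(8 - N - \frac{1}{N}\right) + 1 = 9 - N - \frac{1}{N}$)
$c{\left(6,9 \right)} \left(R + F{\left(-8 \right)}\right) = \left(9 - 6 - \frac{1}{6}\right) \left(\frac{3}{2} + 2 \left(-8\right) \left(2 - 8\right)\right) = \left(9 - 6 - \frac{1}{6}\right) \left(\frac{3}{2} + 2 \left(-8\right) \left(-6\right)\right) = \left(9 - 6 - \frac{1}{6}\right) \left(\frac{3}{2} + 96\right) = \frac{17}{6} \cdot \frac{195}{2} = \frac{1105}{4}$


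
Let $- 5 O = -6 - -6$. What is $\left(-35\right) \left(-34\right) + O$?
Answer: $1190$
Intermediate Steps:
$O = 0$ ($O = - \frac{-6 - -6}{5} = - \frac{-6 + 6}{5} = \left(- \frac{1}{5}\right) 0 = 0$)
$\left(-35\right) \left(-34\right) + O = \left(-35\right) \left(-34\right) + 0 = 1190 + 0 = 1190$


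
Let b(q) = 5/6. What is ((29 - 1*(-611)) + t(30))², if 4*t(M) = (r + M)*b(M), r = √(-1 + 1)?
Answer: 6682225/16 ≈ 4.1764e+5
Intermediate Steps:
b(q) = ⅚ (b(q) = 5*(⅙) = ⅚)
r = 0 (r = √0 = 0)
t(M) = 5*M/24 (t(M) = ((0 + M)*(⅚))/4 = (M*(⅚))/4 = (5*M/6)/4 = 5*M/24)
((29 - 1*(-611)) + t(30))² = ((29 - 1*(-611)) + (5/24)*30)² = ((29 + 611) + 25/4)² = (640 + 25/4)² = (2585/4)² = 6682225/16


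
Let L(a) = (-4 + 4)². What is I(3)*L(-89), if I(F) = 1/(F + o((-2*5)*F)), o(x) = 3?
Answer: 0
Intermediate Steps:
I(F) = 1/(3 + F) (I(F) = 1/(F + 3) = 1/(3 + F))
L(a) = 0 (L(a) = 0² = 0)
I(3)*L(-89) = 0/(3 + 3) = 0/6 = (⅙)*0 = 0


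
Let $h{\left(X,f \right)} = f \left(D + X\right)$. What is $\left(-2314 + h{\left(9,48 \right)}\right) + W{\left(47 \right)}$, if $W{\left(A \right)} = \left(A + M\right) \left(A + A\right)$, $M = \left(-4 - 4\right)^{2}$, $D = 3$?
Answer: $8696$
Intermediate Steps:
$M = 64$ ($M = \left(-8\right)^{2} = 64$)
$h{\left(X,f \right)} = f \left(3 + X\right)$
$W{\left(A \right)} = 2 A \left(64 + A\right)$ ($W{\left(A \right)} = \left(A + 64\right) \left(A + A\right) = \left(64 + A\right) 2 A = 2 A \left(64 + A\right)$)
$\left(-2314 + h{\left(9,48 \right)}\right) + W{\left(47 \right)} = \left(-2314 + 48 \left(3 + 9\right)\right) + 2 \cdot 47 \left(64 + 47\right) = \left(-2314 + 48 \cdot 12\right) + 2 \cdot 47 \cdot 111 = \left(-2314 + 576\right) + 10434 = -1738 + 10434 = 8696$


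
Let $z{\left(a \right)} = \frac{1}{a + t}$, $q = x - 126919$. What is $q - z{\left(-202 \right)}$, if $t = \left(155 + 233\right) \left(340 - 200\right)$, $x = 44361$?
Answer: $- \frac{4467873845}{54118} \approx -82558.0$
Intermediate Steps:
$t = 54320$ ($t = 388 \cdot 140 = 54320$)
$q = -82558$ ($q = 44361 - 126919 = -82558$)
$z{\left(a \right)} = \frac{1}{54320 + a}$ ($z{\left(a \right)} = \frac{1}{a + 54320} = \frac{1}{54320 + a}$)
$q - z{\left(-202 \right)} = -82558 - \frac{1}{54320 - 202} = -82558 - \frac{1}{54118} = - \frac{4467873845}{54118}$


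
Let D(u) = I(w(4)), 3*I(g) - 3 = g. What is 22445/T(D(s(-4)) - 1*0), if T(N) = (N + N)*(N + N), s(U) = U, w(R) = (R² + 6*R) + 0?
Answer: 202005/7396 ≈ 27.313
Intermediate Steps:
w(R) = R² + 6*R
I(g) = 1 + g/3
D(u) = 43/3 (D(u) = 1 + (4*(6 + 4))/3 = 1 + (4*10)/3 = 1 + (⅓)*40 = 1 + 40/3 = 43/3)
T(N) = 4*N² (T(N) = (2*N)*(2*N) = 4*N²)
22445/T(D(s(-4)) - 1*0) = 22445/((4*(43/3 - 1*0)²)) = 22445/((4*(43/3 + 0)²)) = 22445/((4*(43/3)²)) = 22445/((4*(1849/9))) = 22445/(7396/9) = 22445*(9/7396) = 202005/7396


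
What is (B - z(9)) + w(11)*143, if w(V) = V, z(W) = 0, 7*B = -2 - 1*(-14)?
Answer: 11023/7 ≈ 1574.7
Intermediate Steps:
B = 12/7 (B = (-2 - 1*(-14))/7 = (-2 + 14)/7 = (1/7)*12 = 12/7 ≈ 1.7143)
(B - z(9)) + w(11)*143 = (12/7 - 1*0) + 11*143 = (12/7 + 0) + 1573 = 12/7 + 1573 = 11023/7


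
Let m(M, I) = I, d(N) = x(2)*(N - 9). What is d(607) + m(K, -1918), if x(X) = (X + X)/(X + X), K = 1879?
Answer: -1320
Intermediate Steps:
x(X) = 1 (x(X) = (2*X)/((2*X)) = (2*X)*(1/(2*X)) = 1)
d(N) = -9 + N (d(N) = 1*(N - 9) = 1*(-9 + N) = -9 + N)
d(607) + m(K, -1918) = (-9 + 607) - 1918 = 598 - 1918 = -1320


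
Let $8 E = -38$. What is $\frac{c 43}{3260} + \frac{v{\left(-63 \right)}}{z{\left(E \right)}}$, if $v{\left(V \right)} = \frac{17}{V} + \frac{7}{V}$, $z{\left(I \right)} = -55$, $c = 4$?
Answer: $\frac{11237}{188265} \approx 0.059687$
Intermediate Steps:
$E = - \frac{19}{4}$ ($E = \frac{1}{8} \left(-38\right) = - \frac{19}{4} \approx -4.75$)
$v{\left(V \right)} = \frac{24}{V}$
$\frac{c 43}{3260} + \frac{v{\left(-63 \right)}}{z{\left(E \right)}} = \frac{4 \cdot 43}{3260} + \frac{24 \frac{1}{-63}}{-55} = 172 \cdot \frac{1}{3260} + 24 \left(- \frac{1}{63}\right) \left(- \frac{1}{55}\right) = \frac{43}{815} - - \frac{8}{1155} = \frac{43}{815} + \frac{8}{1155} = \frac{11237}{188265}$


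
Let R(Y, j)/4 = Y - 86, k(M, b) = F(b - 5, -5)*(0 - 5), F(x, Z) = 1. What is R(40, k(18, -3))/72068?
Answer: -46/18017 ≈ -0.0025531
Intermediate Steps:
k(M, b) = -5 (k(M, b) = 1*(0 - 5) = 1*(-5) = -5)
R(Y, j) = -344 + 4*Y (R(Y, j) = 4*(Y - 86) = 4*(-86 + Y) = -344 + 4*Y)
R(40, k(18, -3))/72068 = (-344 + 4*40)/72068 = (-344 + 160)*(1/72068) = -184*1/72068 = -46/18017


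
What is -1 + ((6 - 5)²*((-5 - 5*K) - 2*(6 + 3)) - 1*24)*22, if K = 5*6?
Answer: -4335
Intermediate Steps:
K = 30
-1 + ((6 - 5)²*((-5 - 5*K) - 2*(6 + 3)) - 1*24)*22 = -1 + ((6 - 5)²*((-5 - 5*30) - 2*(6 + 3)) - 1*24)*22 = -1 + (1²*((-5 - 150) - 2*9) - 24)*22 = -1 + (1*(-155 - 18) - 24)*22 = -1 + (1*(-173) - 24)*22 = -1 + (-173 - 24)*22 = -1 - 197*22 = -1 - 4334 = -4335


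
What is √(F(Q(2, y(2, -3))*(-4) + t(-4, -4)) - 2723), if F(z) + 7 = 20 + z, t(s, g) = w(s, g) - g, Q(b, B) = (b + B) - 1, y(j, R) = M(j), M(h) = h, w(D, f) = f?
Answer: I*√2722 ≈ 52.173*I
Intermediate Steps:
y(j, R) = j
Q(b, B) = -1 + B + b (Q(b, B) = (B + b) - 1 = -1 + B + b)
t(s, g) = 0 (t(s, g) = g - g = 0)
F(z) = 13 + z (F(z) = -7 + (20 + z) = 13 + z)
√(F(Q(2, y(2, -3))*(-4) + t(-4, -4)) - 2723) = √((13 + ((-1 + 2 + 2)*(-4) + 0)) - 2723) = √((13 + (3*(-4) + 0)) - 2723) = √((13 + (-12 + 0)) - 2723) = √((13 - 12) - 2723) = √(1 - 2723) = √(-2722) = I*√2722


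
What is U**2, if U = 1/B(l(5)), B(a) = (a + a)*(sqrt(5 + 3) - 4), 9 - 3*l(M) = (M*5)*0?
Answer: 1/(144*(2 - sqrt(2))**2) ≈ 0.020238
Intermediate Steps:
l(M) = 3 (l(M) = 3 - M*5*0/3 = 3 - 5*M*0/3 = 3 - 1/3*0 = 3 + 0 = 3)
B(a) = 2*a*(-4 + 2*sqrt(2)) (B(a) = (2*a)*(sqrt(8) - 4) = (2*a)*(2*sqrt(2) - 4) = (2*a)*(-4 + 2*sqrt(2)) = 2*a*(-4 + 2*sqrt(2)))
U = 1/(-24 + 12*sqrt(2)) (U = 1/(4*3*(-2 + sqrt(2))) = 1/(-24 + 12*sqrt(2)) ≈ -0.14226)
U**2 = (-1/12 - sqrt(2)/24)**2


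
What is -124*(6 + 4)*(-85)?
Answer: 105400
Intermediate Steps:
-124*(6 + 4)*(-85) = -124*10*(-85) = -31*40*(-85) = -1240*(-85) = 105400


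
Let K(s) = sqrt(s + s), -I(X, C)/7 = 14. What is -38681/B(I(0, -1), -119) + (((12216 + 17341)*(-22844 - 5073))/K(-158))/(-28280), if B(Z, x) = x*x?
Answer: -38681/14161 - 825142769*I*sqrt(79)/4468240 ≈ -2.7315 - 1641.4*I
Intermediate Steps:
I(X, C) = -98 (I(X, C) = -7*14 = -98)
K(s) = sqrt(2)*sqrt(s) (K(s) = sqrt(2*s) = sqrt(2)*sqrt(s))
B(Z, x) = x**2
-38681/B(I(0, -1), -119) + (((12216 + 17341)*(-22844 - 5073))/K(-158))/(-28280) = -38681/((-119)**2) + (((12216 + 17341)*(-22844 - 5073))/((sqrt(2)*sqrt(-158))))/(-28280) = -38681/14161 + ((29557*(-27917))/((sqrt(2)*(I*sqrt(158)))))*(-1/28280) = -38681*1/14161 - 825142769*(-I*sqrt(79)/158)*(-1/28280) = -38681/14161 - (-825142769)*I*sqrt(79)/158*(-1/28280) = -38681/14161 + (825142769*I*sqrt(79)/158)*(-1/28280) = -38681/14161 - 825142769*I*sqrt(79)/4468240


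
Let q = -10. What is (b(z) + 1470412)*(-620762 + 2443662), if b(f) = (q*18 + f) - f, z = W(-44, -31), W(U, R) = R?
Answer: 2680085912800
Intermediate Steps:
z = -31
b(f) = -180 (b(f) = (-10*18 + f) - f = (-180 + f) - f = -180)
(b(z) + 1470412)*(-620762 + 2443662) = (-180 + 1470412)*(-620762 + 2443662) = 1470232*1822900 = 2680085912800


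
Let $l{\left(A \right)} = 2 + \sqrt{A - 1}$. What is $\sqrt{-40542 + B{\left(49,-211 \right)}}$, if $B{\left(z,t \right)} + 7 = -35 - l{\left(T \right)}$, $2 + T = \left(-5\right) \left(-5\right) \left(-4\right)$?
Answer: $\sqrt{-40586 - i \sqrt{103}} \approx 0.025 - 201.46 i$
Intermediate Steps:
$T = -102$ ($T = -2 + \left(-5\right) \left(-5\right) \left(-4\right) = -2 + 25 \left(-4\right) = -2 - 100 = -102$)
$l{\left(A \right)} = 2 + \sqrt{-1 + A}$
$B{\left(z,t \right)} = -44 - i \sqrt{103}$ ($B{\left(z,t \right)} = -7 - \left(37 + \sqrt{-1 - 102}\right) = -7 - \left(37 + \sqrt{-103}\right) = -7 - \left(37 + i \sqrt{103}\right) = -44 - i \sqrt{103}$)
$\sqrt{-40542 + B{\left(49,-211 \right)}} = \sqrt{-40542 - \left(44 + i \sqrt{103}\right)} = \sqrt{-40586 - i \sqrt{103}}$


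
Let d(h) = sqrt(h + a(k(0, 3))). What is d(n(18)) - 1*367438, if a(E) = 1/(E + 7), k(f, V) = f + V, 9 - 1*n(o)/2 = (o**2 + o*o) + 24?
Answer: -367438 + I*sqrt(132590)/10 ≈ -3.6744e+5 + 36.413*I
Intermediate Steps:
n(o) = -30 - 4*o**2 (n(o) = 18 - 2*((o**2 + o*o) + 24) = 18 - 2*((o**2 + o**2) + 24) = 18 - 2*(2*o**2 + 24) = 18 - 2*(24 + 2*o**2) = 18 + (-48 - 4*o**2) = -30 - 4*o**2)
k(f, V) = V + f
a(E) = 1/(7 + E)
d(h) = sqrt(1/10 + h) (d(h) = sqrt(h + 1/(7 + (3 + 0))) = sqrt(h + 1/(7 + 3)) = sqrt(h + 1/10) = sqrt(1/10 + h))
d(n(18)) - 1*367438 = sqrt(10 + 100*(-30 - 4*18**2))/10 - 1*367438 = sqrt(10 + 100*(-30 - 4*324))/10 - 367438 = sqrt(10 + 100*(-30 - 1296))/10 - 367438 = sqrt(10 + 100*(-1326))/10 - 367438 = sqrt(10 - 132600)/10 - 367438 = sqrt(-132590)/10 - 367438 = (I*sqrt(132590))/10 - 367438 = I*sqrt(132590)/10 - 367438 = -367438 + I*sqrt(132590)/10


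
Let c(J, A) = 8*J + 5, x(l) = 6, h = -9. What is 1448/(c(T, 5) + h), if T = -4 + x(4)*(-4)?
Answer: -362/57 ≈ -6.3509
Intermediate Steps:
T = -28 (T = -4 + 6*(-4) = -4 - 24 = -28)
c(J, A) = 5 + 8*J
1448/(c(T, 5) + h) = 1448/((5 + 8*(-28)) - 9) = 1448/((5 - 224) - 9) = 1448/(-219 - 9) = 1448/(-228) = -1/228*1448 = -362/57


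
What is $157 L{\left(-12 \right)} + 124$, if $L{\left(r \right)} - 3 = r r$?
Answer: $23203$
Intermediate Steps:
$L{\left(r \right)} = 3 + r^{2}$ ($L{\left(r \right)} = 3 + r r = 3 + r^{2}$)
$157 L{\left(-12 \right)} + 124 = 157 \left(3 + \left(-12\right)^{2}\right) + 124 = 157 \left(3 + 144\right) + 124 = 157 \cdot 147 + 124 = 23079 + 124 = 23203$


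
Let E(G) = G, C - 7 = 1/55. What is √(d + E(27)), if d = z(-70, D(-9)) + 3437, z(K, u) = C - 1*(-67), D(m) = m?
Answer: √10702505/55 ≈ 59.481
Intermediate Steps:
C = 386/55 (C = 7 + 1/55 = 386/55 ≈ 7.0182)
z(K, u) = 4071/55 (z(K, u) = 386/55 - 1*(-67) = 386/55 + 67 = 4071/55)
d = 193106/55 (d = 4071/55 + 3437 = 193106/55 ≈ 3511.0)
√(d + E(27)) = √(193106/55 + 27) = √(194591/55) = √10702505/55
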